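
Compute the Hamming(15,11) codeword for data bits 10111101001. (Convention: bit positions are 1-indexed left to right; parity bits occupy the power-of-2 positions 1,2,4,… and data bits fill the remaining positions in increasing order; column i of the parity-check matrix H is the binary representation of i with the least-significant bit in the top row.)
Codeword c = d · G (mod 2), d = 10111101001:
  c[0] = d·G[:,0] = (10111101001)·(11011010101) mod 2 = 1+0+0+1+1+0+0+0+0+0+1 mod 2 = 0
  c[1] = d·G[:,1] = (10111101001)·(10110110011) mod 2 = 1+0+1+1+0+1+0+0+0+0+1 mod 2 = 1
  c[2] = d·G[:,2] = (10111101001)·(10000000000) mod 2 = 1+0+0+0+0+0+0+0+0+0+0 mod 2 = 1
  c[3] = d·G[:,3] = (10111101001)·(01110001111) mod 2 = 0+0+1+1+0+0+0+1+0+0+1 mod 2 = 0
  c[4] = d·G[:,4] = (10111101001)·(01000000000) mod 2 = 0+0+0+0+0+0+0+0+0+0+0 mod 2 = 0
  c[5] = d·G[:,5] = (10111101001)·(00100000000) mod 2 = 0+0+1+0+0+0+0+0+0+0+0 mod 2 = 1
  c[6] = d·G[:,6] = (10111101001)·(00010000000) mod 2 = 0+0+0+1+0+0+0+0+0+0+0 mod 2 = 1
  c[7] = d·G[:,7] = (10111101001)·(00001111111) mod 2 = 0+0+0+0+1+1+0+1+0+0+1 mod 2 = 0
  c[8] = d·G[:,8] = (10111101001)·(00001000000) mod 2 = 0+0+0+0+1+0+0+0+0+0+0 mod 2 = 1
  c[9] = d·G[:,9] = (10111101001)·(00000100000) mod 2 = 0+0+0+0+0+1+0+0+0+0+0 mod 2 = 1
  c[10] = d·G[:,10] = (10111101001)·(00000010000) mod 2 = 0+0+0+0+0+0+0+0+0+0+0 mod 2 = 0
  c[11] = d·G[:,11] = (10111101001)·(00000001000) mod 2 = 0+0+0+0+0+0+0+1+0+0+0 mod 2 = 1
  c[12] = d·G[:,12] = (10111101001)·(00000000100) mod 2 = 0+0+0+0+0+0+0+0+0+0+0 mod 2 = 0
  c[13] = d·G[:,13] = (10111101001)·(00000000010) mod 2 = 0+0+0+0+0+0+0+0+0+0+0 mod 2 = 0
  c[14] = d·G[:,14] = (10111101001)·(00000000001) mod 2 = 0+0+0+0+0+0+0+0+0+0+1 mod 2 = 1
Codeword = 011001101101001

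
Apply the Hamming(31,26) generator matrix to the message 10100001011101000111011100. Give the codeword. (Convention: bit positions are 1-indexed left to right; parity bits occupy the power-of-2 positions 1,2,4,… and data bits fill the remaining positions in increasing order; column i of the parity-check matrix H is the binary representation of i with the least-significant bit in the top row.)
Codeword c = d · G (mod 2), d = 10100001011101000111011100:
  c[0] = d·G[:,0] = (10100001011101000111011100)·(11011010101101010101010101) mod 2 = 1+0+0+0+0+0+0+0+0+0+1+1+0+1+0+0+0+1+0+1+0+1+0+1+0+0 mod 2 = 0
  c[1] = d·G[:,1] = (10100001011101000111011100)·(10110110011011001100110011) mod 2 = 1+0+1+0+0+0+0+0+0+1+1+0+0+1+0+0+0+1+0+0+0+1+0+0+0+0 mod 2 = 1
  c[2] = d·G[:,2] = (10100001011101000111011100)·(10000000000000000000000000) mod 2 = 1+0+0+0+0+0+0+0+0+0+0+0+0+0+0+0+0+0+0+0+0+0+0+0+0+0 mod 2 = 1
  c[3] = d·G[:,3] = (10100001011101000111011100)·(01110001111000111100001111) mod 2 = 0+0+1+0+0+0+0+1+0+1+1+0+0+0+0+0+0+1+0+0+0+0+1+1+0+0 mod 2 = 1
  c[4] = d·G[:,4] = (10100001011101000111011100)·(01000000000000000000000000) mod 2 = 0+0+0+0+0+0+0+0+0+0+0+0+0+0+0+0+0+0+0+0+0+0+0+0+0+0 mod 2 = 0
  c[5] = d·G[:,5] = (10100001011101000111011100)·(00100000000000000000000000) mod 2 = 0+0+1+0+0+0+0+0+0+0+0+0+0+0+0+0+0+0+0+0+0+0+0+0+0+0 mod 2 = 1
  c[6] = d·G[:,6] = (10100001011101000111011100)·(00010000000000000000000000) mod 2 = 0+0+0+0+0+0+0+0+0+0+0+0+0+0+0+0+0+0+0+0+0+0+0+0+0+0 mod 2 = 0
  c[7] = d·G[:,7] = (10100001011101000111011100)·(00001111111000000011111111) mod 2 = 0+0+0+0+0+0+0+1+0+1+1+0+0+0+0+0+0+0+1+1+0+1+1+1+0+0 mod 2 = 0
  c[8] = d·G[:,8] = (10100001011101000111011100)·(00001000000000000000000000) mod 2 = 0+0+0+0+0+0+0+0+0+0+0+0+0+0+0+0+0+0+0+0+0+0+0+0+0+0 mod 2 = 0
  c[9] = d·G[:,9] = (10100001011101000111011100)·(00000100000000000000000000) mod 2 = 0+0+0+0+0+0+0+0+0+0+0+0+0+0+0+0+0+0+0+0+0+0+0+0+0+0 mod 2 = 0
  c[10] = d·G[:,10] = (10100001011101000111011100)·(00000010000000000000000000) mod 2 = 0+0+0+0+0+0+0+0+0+0+0+0+0+0+0+0+0+0+0+0+0+0+0+0+0+0 mod 2 = 0
  c[11] = d·G[:,11] = (10100001011101000111011100)·(00000001000000000000000000) mod 2 = 0+0+0+0+0+0+0+1+0+0+0+0+0+0+0+0+0+0+0+0+0+0+0+0+0+0 mod 2 = 1
  c[12] = d·G[:,12] = (10100001011101000111011100)·(00000000100000000000000000) mod 2 = 0+0+0+0+0+0+0+0+0+0+0+0+0+0+0+0+0+0+0+0+0+0+0+0+0+0 mod 2 = 0
  c[13] = d·G[:,13] = (10100001011101000111011100)·(00000000010000000000000000) mod 2 = 0+0+0+0+0+0+0+0+0+1+0+0+0+0+0+0+0+0+0+0+0+0+0+0+0+0 mod 2 = 1
  c[14] = d·G[:,14] = (10100001011101000111011100)·(00000000001000000000000000) mod 2 = 0+0+0+0+0+0+0+0+0+0+1+0+0+0+0+0+0+0+0+0+0+0+0+0+0+0 mod 2 = 1
  c[15] = d·G[:,15] = (10100001011101000111011100)·(00000000000111111111111111) mod 2 = 0+0+0+0+0+0+0+0+0+0+0+1+0+1+0+0+0+1+1+1+0+1+1+1+0+0 mod 2 = 0
  c[16] = d·G[:,16] = (10100001011101000111011100)·(00000000000100000000000000) mod 2 = 0+0+0+0+0+0+0+0+0+0+0+1+0+0+0+0+0+0+0+0+0+0+0+0+0+0 mod 2 = 1
  c[17] = d·G[:,17] = (10100001011101000111011100)·(00000000000010000000000000) mod 2 = 0+0+0+0+0+0+0+0+0+0+0+0+0+0+0+0+0+0+0+0+0+0+0+0+0+0 mod 2 = 0
  c[18] = d·G[:,18] = (10100001011101000111011100)·(00000000000001000000000000) mod 2 = 0+0+0+0+0+0+0+0+0+0+0+0+0+1+0+0+0+0+0+0+0+0+0+0+0+0 mod 2 = 1
  c[19] = d·G[:,19] = (10100001011101000111011100)·(00000000000000100000000000) mod 2 = 0+0+0+0+0+0+0+0+0+0+0+0+0+0+0+0+0+0+0+0+0+0+0+0+0+0 mod 2 = 0
  c[20] = d·G[:,20] = (10100001011101000111011100)·(00000000000000010000000000) mod 2 = 0+0+0+0+0+0+0+0+0+0+0+0+0+0+0+0+0+0+0+0+0+0+0+0+0+0 mod 2 = 0
  c[21] = d·G[:,21] = (10100001011101000111011100)·(00000000000000001000000000) mod 2 = 0+0+0+0+0+0+0+0+0+0+0+0+0+0+0+0+0+0+0+0+0+0+0+0+0+0 mod 2 = 0
  c[22] = d·G[:,22] = (10100001011101000111011100)·(00000000000000000100000000) mod 2 = 0+0+0+0+0+0+0+0+0+0+0+0+0+0+0+0+0+1+0+0+0+0+0+0+0+0 mod 2 = 1
  c[23] = d·G[:,23] = (10100001011101000111011100)·(00000000000000000010000000) mod 2 = 0+0+0+0+0+0+0+0+0+0+0+0+0+0+0+0+0+0+1+0+0+0+0+0+0+0 mod 2 = 1
  c[24] = d·G[:,24] = (10100001011101000111011100)·(00000000000000000001000000) mod 2 = 0+0+0+0+0+0+0+0+0+0+0+0+0+0+0+0+0+0+0+1+0+0+0+0+0+0 mod 2 = 1
  c[25] = d·G[:,25] = (10100001011101000111011100)·(00000000000000000000100000) mod 2 = 0+0+0+0+0+0+0+0+0+0+0+0+0+0+0+0+0+0+0+0+0+0+0+0+0+0 mod 2 = 0
  c[26] = d·G[:,26] = (10100001011101000111011100)·(00000000000000000000010000) mod 2 = 0+0+0+0+0+0+0+0+0+0+0+0+0+0+0+0+0+0+0+0+0+1+0+0+0+0 mod 2 = 1
  c[27] = d·G[:,27] = (10100001011101000111011100)·(00000000000000000000001000) mod 2 = 0+0+0+0+0+0+0+0+0+0+0+0+0+0+0+0+0+0+0+0+0+0+1+0+0+0 mod 2 = 1
  c[28] = d·G[:,28] = (10100001011101000111011100)·(00000000000000000000000100) mod 2 = 0+0+0+0+0+0+0+0+0+0+0+0+0+0+0+0+0+0+0+0+0+0+0+1+0+0 mod 2 = 1
  c[29] = d·G[:,29] = (10100001011101000111011100)·(00000000000000000000000010) mod 2 = 0+0+0+0+0+0+0+0+0+0+0+0+0+0+0+0+0+0+0+0+0+0+0+0+0+0 mod 2 = 0
  c[30] = d·G[:,30] = (10100001011101000111011100)·(00000000000000000000000001) mod 2 = 0+0+0+0+0+0+0+0+0+0+0+0+0+0+0+0+0+0+0+0+0+0+0+0+0+0 mod 2 = 0
Codeword = 0111010000010110101000111011100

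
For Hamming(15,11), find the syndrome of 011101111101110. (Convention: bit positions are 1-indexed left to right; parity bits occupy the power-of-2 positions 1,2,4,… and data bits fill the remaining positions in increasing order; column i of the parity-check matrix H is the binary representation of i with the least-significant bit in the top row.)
Syndrome s = H · r^T (mod 2), r = 011101111101110:
  s[0] = (101010101010101)·(011101111101110) mod 2 = 0+0+1+0+0+0+1+0+1+0+0+0+1+0+0 mod 2 = 0
  s[1] = (011001100110011)·(011101111101110) mod 2 = 0+1+1+0+0+1+1+0+0+1+0+0+0+1+0 mod 2 = 0
  s[2] = (000111100001111)·(011101111101110) mod 2 = 0+0+0+1+0+1+1+0+0+0+0+1+1+1+0 mod 2 = 0
  s[3] = (000000011111111)·(011101111101110) mod 2 = 0+0+0+0+0+0+0+1+1+1+0+1+1+1+0 mod 2 = 0
Syndrome = 0000
s = 0: no error detected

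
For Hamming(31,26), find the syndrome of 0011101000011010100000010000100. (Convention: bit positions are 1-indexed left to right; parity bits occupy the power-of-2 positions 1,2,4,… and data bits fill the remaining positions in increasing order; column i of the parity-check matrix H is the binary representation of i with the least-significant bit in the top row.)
Syndrome s = H · r^T (mod 2), r = 0011101000011010100000010000100:
  s[0] = (1010101010101010101010101010101)·(0011101000011010100000010000100) mod 2 = 0+0+1+0+1+0+1+0+0+0+0+0+1+0+1+0+1+0+0+0+0+0+0+0+0+0+0+0+1+0+0 mod 2 = 1
  s[1] = (0110011001100110011001100110011)·(0011101000011010100000010000100) mod 2 = 0+0+1+0+0+0+1+0+0+0+0+0+0+0+1+0+0+0+0+0+0+0+0+0+0+0+0+0+0+0+0 mod 2 = 1
  s[2] = (0001111000011110000111100001111)·(0011101000011010100000010000100) mod 2 = 0+0+0+1+1+0+1+0+0+0+0+1+1+0+1+0+0+0+0+0+0+0+0+0+0+0+0+0+1+0+0 mod 2 = 1
  s[3] = (0000000111111110000000011111111)·(0011101000011010100000010000100) mod 2 = 0+0+0+0+0+0+0+0+0+0+0+1+1+0+1+0+0+0+0+0+0+0+0+1+0+0+0+0+1+0+0 mod 2 = 1
  s[4] = (0000000000000001111111111111111)·(0011101000011010100000010000100) mod 2 = 0+0+0+0+0+0+0+0+0+0+0+0+0+0+0+0+1+0+0+0+0+0+0+1+0+0+0+0+1+0+0 mod 2 = 1
Syndrome = 11111
Non-zero syndrome: error at position 31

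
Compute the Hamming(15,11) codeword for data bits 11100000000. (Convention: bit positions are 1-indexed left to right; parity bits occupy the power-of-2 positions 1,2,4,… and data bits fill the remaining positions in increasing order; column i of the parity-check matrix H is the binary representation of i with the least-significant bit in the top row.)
Codeword c = d · G (mod 2), d = 11100000000:
  c[0] = d·G[:,0] = (11100000000)·(11011010101) mod 2 = 1+1+0+0+0+0+0+0+0+0+0 mod 2 = 0
  c[1] = d·G[:,1] = (11100000000)·(10110110011) mod 2 = 1+0+1+0+0+0+0+0+0+0+0 mod 2 = 0
  c[2] = d·G[:,2] = (11100000000)·(10000000000) mod 2 = 1+0+0+0+0+0+0+0+0+0+0 mod 2 = 1
  c[3] = d·G[:,3] = (11100000000)·(01110001111) mod 2 = 0+1+1+0+0+0+0+0+0+0+0 mod 2 = 0
  c[4] = d·G[:,4] = (11100000000)·(01000000000) mod 2 = 0+1+0+0+0+0+0+0+0+0+0 mod 2 = 1
  c[5] = d·G[:,5] = (11100000000)·(00100000000) mod 2 = 0+0+1+0+0+0+0+0+0+0+0 mod 2 = 1
  c[6] = d·G[:,6] = (11100000000)·(00010000000) mod 2 = 0+0+0+0+0+0+0+0+0+0+0 mod 2 = 0
  c[7] = d·G[:,7] = (11100000000)·(00001111111) mod 2 = 0+0+0+0+0+0+0+0+0+0+0 mod 2 = 0
  c[8] = d·G[:,8] = (11100000000)·(00001000000) mod 2 = 0+0+0+0+0+0+0+0+0+0+0 mod 2 = 0
  c[9] = d·G[:,9] = (11100000000)·(00000100000) mod 2 = 0+0+0+0+0+0+0+0+0+0+0 mod 2 = 0
  c[10] = d·G[:,10] = (11100000000)·(00000010000) mod 2 = 0+0+0+0+0+0+0+0+0+0+0 mod 2 = 0
  c[11] = d·G[:,11] = (11100000000)·(00000001000) mod 2 = 0+0+0+0+0+0+0+0+0+0+0 mod 2 = 0
  c[12] = d·G[:,12] = (11100000000)·(00000000100) mod 2 = 0+0+0+0+0+0+0+0+0+0+0 mod 2 = 0
  c[13] = d·G[:,13] = (11100000000)·(00000000010) mod 2 = 0+0+0+0+0+0+0+0+0+0+0 mod 2 = 0
  c[14] = d·G[:,14] = (11100000000)·(00000000001) mod 2 = 0+0+0+0+0+0+0+0+0+0+0 mod 2 = 0
Codeword = 001011000000000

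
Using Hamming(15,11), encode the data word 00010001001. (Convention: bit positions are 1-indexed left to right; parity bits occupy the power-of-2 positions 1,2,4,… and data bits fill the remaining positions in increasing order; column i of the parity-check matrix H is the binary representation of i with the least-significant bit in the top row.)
Codeword c = d · G (mod 2), d = 00010001001:
  c[0] = d·G[:,0] = (00010001001)·(11011010101) mod 2 = 0+0+0+1+0+0+0+0+0+0+1 mod 2 = 0
  c[1] = d·G[:,1] = (00010001001)·(10110110011) mod 2 = 0+0+0+1+0+0+0+0+0+0+1 mod 2 = 0
  c[2] = d·G[:,2] = (00010001001)·(10000000000) mod 2 = 0+0+0+0+0+0+0+0+0+0+0 mod 2 = 0
  c[3] = d·G[:,3] = (00010001001)·(01110001111) mod 2 = 0+0+0+1+0+0+0+1+0+0+1 mod 2 = 1
  c[4] = d·G[:,4] = (00010001001)·(01000000000) mod 2 = 0+0+0+0+0+0+0+0+0+0+0 mod 2 = 0
  c[5] = d·G[:,5] = (00010001001)·(00100000000) mod 2 = 0+0+0+0+0+0+0+0+0+0+0 mod 2 = 0
  c[6] = d·G[:,6] = (00010001001)·(00010000000) mod 2 = 0+0+0+1+0+0+0+0+0+0+0 mod 2 = 1
  c[7] = d·G[:,7] = (00010001001)·(00001111111) mod 2 = 0+0+0+0+0+0+0+1+0+0+1 mod 2 = 0
  c[8] = d·G[:,8] = (00010001001)·(00001000000) mod 2 = 0+0+0+0+0+0+0+0+0+0+0 mod 2 = 0
  c[9] = d·G[:,9] = (00010001001)·(00000100000) mod 2 = 0+0+0+0+0+0+0+0+0+0+0 mod 2 = 0
  c[10] = d·G[:,10] = (00010001001)·(00000010000) mod 2 = 0+0+0+0+0+0+0+0+0+0+0 mod 2 = 0
  c[11] = d·G[:,11] = (00010001001)·(00000001000) mod 2 = 0+0+0+0+0+0+0+1+0+0+0 mod 2 = 1
  c[12] = d·G[:,12] = (00010001001)·(00000000100) mod 2 = 0+0+0+0+0+0+0+0+0+0+0 mod 2 = 0
  c[13] = d·G[:,13] = (00010001001)·(00000000010) mod 2 = 0+0+0+0+0+0+0+0+0+0+0 mod 2 = 0
  c[14] = d·G[:,14] = (00010001001)·(00000000001) mod 2 = 0+0+0+0+0+0+0+0+0+0+1 mod 2 = 1
Codeword = 000100100001001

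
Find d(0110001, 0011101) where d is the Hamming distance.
XOR = 0101100, count of 1s = 3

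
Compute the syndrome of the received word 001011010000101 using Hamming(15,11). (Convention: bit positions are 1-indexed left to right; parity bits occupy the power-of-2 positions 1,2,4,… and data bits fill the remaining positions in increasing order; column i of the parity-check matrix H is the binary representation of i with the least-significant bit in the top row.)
Syndrome s = H · r^T (mod 2), r = 001011010000101:
  s[0] = (101010101010101)·(001011010000101) mod 2 = 0+0+1+0+1+0+0+0+0+0+0+0+1+0+1 mod 2 = 0
  s[1] = (011001100110011)·(001011010000101) mod 2 = 0+0+1+0+0+1+0+0+0+0+0+0+0+0+1 mod 2 = 1
  s[2] = (000111100001111)·(001011010000101) mod 2 = 0+0+0+0+1+1+0+0+0+0+0+0+1+0+1 mod 2 = 0
  s[3] = (000000011111111)·(001011010000101) mod 2 = 0+0+0+0+0+0+0+1+0+0+0+0+1+0+1 mod 2 = 1
Syndrome = 0101
Non-zero syndrome: error at position 10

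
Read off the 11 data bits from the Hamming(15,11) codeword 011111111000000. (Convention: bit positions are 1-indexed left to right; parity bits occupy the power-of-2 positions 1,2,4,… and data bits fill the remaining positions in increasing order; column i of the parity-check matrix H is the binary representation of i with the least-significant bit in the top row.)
Parity bits occupy power-of-2 positions; data bits are at positions {3,5,6,7,9,10,11,12,13,14,15} (1-indexed).
Extract: c[3]=1 c[5]=1 c[6]=1 c[7]=1 c[9]=1 c[10]=0 c[11]=0 c[12]=0 c[13]=0 c[14]=0 c[15]=0
Data = 11111000000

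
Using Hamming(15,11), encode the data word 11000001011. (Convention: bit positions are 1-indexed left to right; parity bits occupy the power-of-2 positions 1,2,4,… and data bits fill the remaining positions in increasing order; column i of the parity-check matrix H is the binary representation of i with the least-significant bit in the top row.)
Codeword c = d · G (mod 2), d = 11000001011:
  c[0] = d·G[:,0] = (11000001011)·(11011010101) mod 2 = 1+1+0+0+0+0+0+0+0+0+1 mod 2 = 1
  c[1] = d·G[:,1] = (11000001011)·(10110110011) mod 2 = 1+0+0+0+0+0+0+0+0+1+1 mod 2 = 1
  c[2] = d·G[:,2] = (11000001011)·(10000000000) mod 2 = 1+0+0+0+0+0+0+0+0+0+0 mod 2 = 1
  c[3] = d·G[:,3] = (11000001011)·(01110001111) mod 2 = 0+1+0+0+0+0+0+1+0+1+1 mod 2 = 0
  c[4] = d·G[:,4] = (11000001011)·(01000000000) mod 2 = 0+1+0+0+0+0+0+0+0+0+0 mod 2 = 1
  c[5] = d·G[:,5] = (11000001011)·(00100000000) mod 2 = 0+0+0+0+0+0+0+0+0+0+0 mod 2 = 0
  c[6] = d·G[:,6] = (11000001011)·(00010000000) mod 2 = 0+0+0+0+0+0+0+0+0+0+0 mod 2 = 0
  c[7] = d·G[:,7] = (11000001011)·(00001111111) mod 2 = 0+0+0+0+0+0+0+1+0+1+1 mod 2 = 1
  c[8] = d·G[:,8] = (11000001011)·(00001000000) mod 2 = 0+0+0+0+0+0+0+0+0+0+0 mod 2 = 0
  c[9] = d·G[:,9] = (11000001011)·(00000100000) mod 2 = 0+0+0+0+0+0+0+0+0+0+0 mod 2 = 0
  c[10] = d·G[:,10] = (11000001011)·(00000010000) mod 2 = 0+0+0+0+0+0+0+0+0+0+0 mod 2 = 0
  c[11] = d·G[:,11] = (11000001011)·(00000001000) mod 2 = 0+0+0+0+0+0+0+1+0+0+0 mod 2 = 1
  c[12] = d·G[:,12] = (11000001011)·(00000000100) mod 2 = 0+0+0+0+0+0+0+0+0+0+0 mod 2 = 0
  c[13] = d·G[:,13] = (11000001011)·(00000000010) mod 2 = 0+0+0+0+0+0+0+0+0+1+0 mod 2 = 1
  c[14] = d·G[:,14] = (11000001011)·(00000000001) mod 2 = 0+0+0+0+0+0+0+0+0+0+1 mod 2 = 1
Codeword = 111010010001011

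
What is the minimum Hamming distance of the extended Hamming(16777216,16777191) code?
d_min = 4 (adding an overall parity bit to Hamming(16777215,16777191) raises d_min from 3 to 4).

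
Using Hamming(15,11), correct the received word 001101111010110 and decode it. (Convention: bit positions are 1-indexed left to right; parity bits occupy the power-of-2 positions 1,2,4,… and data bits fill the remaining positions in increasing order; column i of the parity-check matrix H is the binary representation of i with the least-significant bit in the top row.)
Syndrome s = H · r^T (mod 2), r = 001101111010110:
  s[0] = (101010101010101)·(001101111010110) mod 2 = 0+0+1+0+0+0+1+0+1+0+1+0+1+0+0 mod 2 = 1
  s[1] = (011001100110011)·(001101111010110) mod 2 = 0+0+1+0+0+1+1+0+0+0+1+0+0+1+0 mod 2 = 1
  s[2] = (000111100001111)·(001101111010110) mod 2 = 0+0+0+1+0+1+1+0+0+0+0+0+1+1+0 mod 2 = 1
  s[3] = (000000011111111)·(001101111010110) mod 2 = 0+0+0+0+0+0+0+1+1+0+1+0+1+1+0 mod 2 = 1
Syndrome = 1111
Column 15 of H equals this syndrome → error at bit 15 (1-indexed).
Flip bit 15: 001101111010110 → 001101111010111
Extract data bits at positions {3,5,6,7,9,10,11,12,13,14,15}: 10111010111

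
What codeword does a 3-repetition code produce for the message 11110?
Repeat each bit 3× and concatenate:
1→111  1→111  1→111  1→111  0→000
Codeword = 111111111111000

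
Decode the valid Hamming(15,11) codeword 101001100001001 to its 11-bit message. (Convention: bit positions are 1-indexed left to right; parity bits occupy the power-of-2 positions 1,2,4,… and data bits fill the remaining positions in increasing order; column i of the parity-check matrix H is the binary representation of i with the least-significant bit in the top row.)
Parity bits occupy power-of-2 positions; data bits are at positions {3,5,6,7,9,10,11,12,13,14,15} (1-indexed).
Extract: c[3]=1 c[5]=0 c[6]=1 c[7]=1 c[9]=0 c[10]=0 c[11]=0 c[12]=1 c[13]=0 c[14]=0 c[15]=1
Data = 10110001001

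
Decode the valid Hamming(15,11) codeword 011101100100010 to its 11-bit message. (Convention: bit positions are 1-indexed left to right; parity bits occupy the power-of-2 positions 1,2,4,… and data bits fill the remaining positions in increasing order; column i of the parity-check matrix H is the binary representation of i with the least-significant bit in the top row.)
Parity bits occupy power-of-2 positions; data bits are at positions {3,5,6,7,9,10,11,12,13,14,15} (1-indexed).
Extract: c[3]=1 c[5]=0 c[6]=1 c[7]=1 c[9]=0 c[10]=1 c[11]=0 c[12]=0 c[13]=0 c[14]=1 c[15]=0
Data = 10110100010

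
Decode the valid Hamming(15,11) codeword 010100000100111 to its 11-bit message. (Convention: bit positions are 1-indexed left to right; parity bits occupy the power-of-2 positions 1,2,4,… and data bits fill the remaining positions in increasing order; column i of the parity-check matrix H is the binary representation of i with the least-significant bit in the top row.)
Parity bits occupy power-of-2 positions; data bits are at positions {3,5,6,7,9,10,11,12,13,14,15} (1-indexed).
Extract: c[3]=0 c[5]=0 c[6]=0 c[7]=0 c[9]=0 c[10]=1 c[11]=0 c[12]=0 c[13]=1 c[14]=1 c[15]=1
Data = 00000100111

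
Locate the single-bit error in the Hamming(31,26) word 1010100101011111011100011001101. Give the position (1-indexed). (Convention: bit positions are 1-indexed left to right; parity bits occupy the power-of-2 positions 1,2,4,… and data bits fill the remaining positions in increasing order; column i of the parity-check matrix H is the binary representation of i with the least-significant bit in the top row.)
Syndrome s = H · r^T (mod 2), r = 1010100101011111011100011001101:
  s[0] = (1010101010101010101010101010101)·(1010100101011111011100011001101) mod 2 = 1+0+1+0+1+0+0+0+0+0+0+0+1+0+1+0+0+0+1+0+0+0+0+0+1+0+0+0+1+0+1 mod 2 = 1
  s[1] = (0110011001100110011001100110011)·(1010100101011111011100011001101) mod 2 = 0+0+1+0+0+0+0+0+0+1+0+0+0+1+1+0+0+1+1+0+0+0+0+0+0+0+0+0+0+0+1 mod 2 = 1
  s[2] = (0001111000011110000111100001111)·(1010100101011111011100011001101) mod 2 = 0+0+0+0+1+0+0+0+0+0+0+1+1+1+1+0+0+0+0+1+0+0+0+0+0+0+0+1+1+0+1 mod 2 = 1
  s[3] = (0000000111111110000000011111111)·(1010100101011111011100011001101) mod 2 = 0+0+0+0+0+0+0+1+0+1+0+1+1+1+1+0+0+0+0+0+0+0+0+1+1+0+0+1+1+0+1 mod 2 = 1
  s[4] = (0000000000000001111111111111111)·(1010100101011111011100011001101) mod 2 = 0+0+0+0+0+0+0+0+0+0+0+0+0+0+0+1+0+1+1+1+0+0+0+1+1+0+0+1+1+0+1 mod 2 = 1
Syndrome = 11111
Column i of H is the binary representation of i, so the syndrome is the binary index of the flipped bit.
Read s = 11111 with s[0] as LSB: 1·2^0 + 1·2^1 + 1·2^2 + 1·2^3 + 1·2^4 = 31.
Error is at bit position 31.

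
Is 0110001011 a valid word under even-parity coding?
Sum of all bits: 0+1+1+0+0+0+1+0+1+1 = 5; 5 mod 2 = 1. Result is 1 → parity error detected.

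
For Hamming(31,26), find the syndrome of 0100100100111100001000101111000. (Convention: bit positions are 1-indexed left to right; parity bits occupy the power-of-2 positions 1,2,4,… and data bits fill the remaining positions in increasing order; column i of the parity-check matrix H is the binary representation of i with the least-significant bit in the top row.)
Syndrome s = H · r^T (mod 2), r = 0100100100111100001000101111000:
  s[0] = (1010101010101010101010101010101)·(0100100100111100001000101111000) mod 2 = 0+0+0+0+1+0+0+0+0+0+1+0+1+0+0+0+0+0+1+0+0+0+1+0+1+0+1+0+0+0+0 mod 2 = 1
  s[1] = (0110011001100110011001100110011)·(0100100100111100001000101111000) mod 2 = 0+1+0+0+0+0+0+0+0+0+1+0+0+1+0+0+0+0+1+0+0+0+1+0+0+1+1+0+0+0+0 mod 2 = 1
  s[2] = (0001111000011110000111100001111)·(0100100100111100001000101111000) mod 2 = 0+0+0+0+1+0+0+0+0+0+0+1+1+1+0+0+0+0+0+0+0+0+1+0+0+0+0+1+0+0+0 mod 2 = 0
  s[3] = (0000000111111110000000011111111)·(0100100100111100001000101111000) mod 2 = 0+0+0+0+0+0+0+1+0+0+1+1+1+1+0+0+0+0+0+0+0+0+0+0+1+1+1+1+0+0+0 mod 2 = 1
  s[4] = (0000000000000001111111111111111)·(0100100100111100001000101111000) mod 2 = 0+0+0+0+0+0+0+0+0+0+0+0+0+0+0+0+0+0+1+0+0+0+1+0+1+1+1+1+0+0+0 mod 2 = 0
Syndrome = 11010
Non-zero syndrome: error at position 11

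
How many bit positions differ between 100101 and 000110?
XOR = 100011, count of 1s = 3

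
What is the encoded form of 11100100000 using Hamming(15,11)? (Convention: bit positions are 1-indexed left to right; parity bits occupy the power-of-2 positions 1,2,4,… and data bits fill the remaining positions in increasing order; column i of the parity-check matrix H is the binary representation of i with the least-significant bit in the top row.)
Codeword c = d · G (mod 2), d = 11100100000:
  c[0] = d·G[:,0] = (11100100000)·(11011010101) mod 2 = 1+1+0+0+0+0+0+0+0+0+0 mod 2 = 0
  c[1] = d·G[:,1] = (11100100000)·(10110110011) mod 2 = 1+0+1+0+0+1+0+0+0+0+0 mod 2 = 1
  c[2] = d·G[:,2] = (11100100000)·(10000000000) mod 2 = 1+0+0+0+0+0+0+0+0+0+0 mod 2 = 1
  c[3] = d·G[:,3] = (11100100000)·(01110001111) mod 2 = 0+1+1+0+0+0+0+0+0+0+0 mod 2 = 0
  c[4] = d·G[:,4] = (11100100000)·(01000000000) mod 2 = 0+1+0+0+0+0+0+0+0+0+0 mod 2 = 1
  c[5] = d·G[:,5] = (11100100000)·(00100000000) mod 2 = 0+0+1+0+0+0+0+0+0+0+0 mod 2 = 1
  c[6] = d·G[:,6] = (11100100000)·(00010000000) mod 2 = 0+0+0+0+0+0+0+0+0+0+0 mod 2 = 0
  c[7] = d·G[:,7] = (11100100000)·(00001111111) mod 2 = 0+0+0+0+0+1+0+0+0+0+0 mod 2 = 1
  c[8] = d·G[:,8] = (11100100000)·(00001000000) mod 2 = 0+0+0+0+0+0+0+0+0+0+0 mod 2 = 0
  c[9] = d·G[:,9] = (11100100000)·(00000100000) mod 2 = 0+0+0+0+0+1+0+0+0+0+0 mod 2 = 1
  c[10] = d·G[:,10] = (11100100000)·(00000010000) mod 2 = 0+0+0+0+0+0+0+0+0+0+0 mod 2 = 0
  c[11] = d·G[:,11] = (11100100000)·(00000001000) mod 2 = 0+0+0+0+0+0+0+0+0+0+0 mod 2 = 0
  c[12] = d·G[:,12] = (11100100000)·(00000000100) mod 2 = 0+0+0+0+0+0+0+0+0+0+0 mod 2 = 0
  c[13] = d·G[:,13] = (11100100000)·(00000000010) mod 2 = 0+0+0+0+0+0+0+0+0+0+0 mod 2 = 0
  c[14] = d·G[:,14] = (11100100000)·(00000000001) mod 2 = 0+0+0+0+0+0+0+0+0+0+0 mod 2 = 0
Codeword = 011011010100000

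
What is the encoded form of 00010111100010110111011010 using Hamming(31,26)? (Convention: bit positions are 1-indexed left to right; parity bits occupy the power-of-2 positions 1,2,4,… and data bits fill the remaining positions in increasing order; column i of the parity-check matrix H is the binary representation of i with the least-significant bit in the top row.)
Codeword c = d · G (mod 2), d = 00010111100010110111011010:
  c[0] = d·G[:,0] = (00010111100010110111011010)·(11011010101101010101010101) mod 2 = 0+0+0+1+0+0+1+0+1+0+0+0+0+0+0+1+0+1+0+1+0+1+0+0+0+0 mod 2 = 1
  c[1] = d·G[:,1] = (00010111100010110111011010)·(10110110011011001100110011) mod 2 = 0+0+0+1+0+1+1+0+0+0+0+0+1+0+0+0+0+1+0+0+0+1+0+0+1+0 mod 2 = 1
  c[2] = d·G[:,2] = (00010111100010110111011010)·(10000000000000000000000000) mod 2 = 0+0+0+0+0+0+0+0+0+0+0+0+0+0+0+0+0+0+0+0+0+0+0+0+0+0 mod 2 = 0
  c[3] = d·G[:,3] = (00010111100010110111011010)·(01110001111000111100001111) mod 2 = 0+0+0+1+0+0+0+1+1+0+0+0+0+0+1+1+0+1+0+0+0+0+1+0+1+0 mod 2 = 0
  c[4] = d·G[:,4] = (00010111100010110111011010)·(01000000000000000000000000) mod 2 = 0+0+0+0+0+0+0+0+0+0+0+0+0+0+0+0+0+0+0+0+0+0+0+0+0+0 mod 2 = 0
  c[5] = d·G[:,5] = (00010111100010110111011010)·(00100000000000000000000000) mod 2 = 0+0+0+0+0+0+0+0+0+0+0+0+0+0+0+0+0+0+0+0+0+0+0+0+0+0 mod 2 = 0
  c[6] = d·G[:,6] = (00010111100010110111011010)·(00010000000000000000000000) mod 2 = 0+0+0+1+0+0+0+0+0+0+0+0+0+0+0+0+0+0+0+0+0+0+0+0+0+0 mod 2 = 1
  c[7] = d·G[:,7] = (00010111100010110111011010)·(00001111111000000011111111) mod 2 = 0+0+0+0+0+1+1+1+1+0+0+0+0+0+0+0+0+0+1+1+0+1+1+0+1+0 mod 2 = 1
  c[8] = d·G[:,8] = (00010111100010110111011010)·(00001000000000000000000000) mod 2 = 0+0+0+0+0+0+0+0+0+0+0+0+0+0+0+0+0+0+0+0+0+0+0+0+0+0 mod 2 = 0
  c[9] = d·G[:,9] = (00010111100010110111011010)·(00000100000000000000000000) mod 2 = 0+0+0+0+0+1+0+0+0+0+0+0+0+0+0+0+0+0+0+0+0+0+0+0+0+0 mod 2 = 1
  c[10] = d·G[:,10] = (00010111100010110111011010)·(00000010000000000000000000) mod 2 = 0+0+0+0+0+0+1+0+0+0+0+0+0+0+0+0+0+0+0+0+0+0+0+0+0+0 mod 2 = 1
  c[11] = d·G[:,11] = (00010111100010110111011010)·(00000001000000000000000000) mod 2 = 0+0+0+0+0+0+0+1+0+0+0+0+0+0+0+0+0+0+0+0+0+0+0+0+0+0 mod 2 = 1
  c[12] = d·G[:,12] = (00010111100010110111011010)·(00000000100000000000000000) mod 2 = 0+0+0+0+0+0+0+0+1+0+0+0+0+0+0+0+0+0+0+0+0+0+0+0+0+0 mod 2 = 1
  c[13] = d·G[:,13] = (00010111100010110111011010)·(00000000010000000000000000) mod 2 = 0+0+0+0+0+0+0+0+0+0+0+0+0+0+0+0+0+0+0+0+0+0+0+0+0+0 mod 2 = 0
  c[14] = d·G[:,14] = (00010111100010110111011010)·(00000000001000000000000000) mod 2 = 0+0+0+0+0+0+0+0+0+0+0+0+0+0+0+0+0+0+0+0+0+0+0+0+0+0 mod 2 = 0
  c[15] = d·G[:,15] = (00010111100010110111011010)·(00000000000111111111111111) mod 2 = 0+0+0+0+0+0+0+0+0+0+0+0+1+0+1+1+0+1+1+1+0+1+1+0+1+0 mod 2 = 1
  c[16] = d·G[:,16] = (00010111100010110111011010)·(00000000000100000000000000) mod 2 = 0+0+0+0+0+0+0+0+0+0+0+0+0+0+0+0+0+0+0+0+0+0+0+0+0+0 mod 2 = 0
  c[17] = d·G[:,17] = (00010111100010110111011010)·(00000000000010000000000000) mod 2 = 0+0+0+0+0+0+0+0+0+0+0+0+1+0+0+0+0+0+0+0+0+0+0+0+0+0 mod 2 = 1
  c[18] = d·G[:,18] = (00010111100010110111011010)·(00000000000001000000000000) mod 2 = 0+0+0+0+0+0+0+0+0+0+0+0+0+0+0+0+0+0+0+0+0+0+0+0+0+0 mod 2 = 0
  c[19] = d·G[:,19] = (00010111100010110111011010)·(00000000000000100000000000) mod 2 = 0+0+0+0+0+0+0+0+0+0+0+0+0+0+1+0+0+0+0+0+0+0+0+0+0+0 mod 2 = 1
  c[20] = d·G[:,20] = (00010111100010110111011010)·(00000000000000010000000000) mod 2 = 0+0+0+0+0+0+0+0+0+0+0+0+0+0+0+1+0+0+0+0+0+0+0+0+0+0 mod 2 = 1
  c[21] = d·G[:,21] = (00010111100010110111011010)·(00000000000000001000000000) mod 2 = 0+0+0+0+0+0+0+0+0+0+0+0+0+0+0+0+0+0+0+0+0+0+0+0+0+0 mod 2 = 0
  c[22] = d·G[:,22] = (00010111100010110111011010)·(00000000000000000100000000) mod 2 = 0+0+0+0+0+0+0+0+0+0+0+0+0+0+0+0+0+1+0+0+0+0+0+0+0+0 mod 2 = 1
  c[23] = d·G[:,23] = (00010111100010110111011010)·(00000000000000000010000000) mod 2 = 0+0+0+0+0+0+0+0+0+0+0+0+0+0+0+0+0+0+1+0+0+0+0+0+0+0 mod 2 = 1
  c[24] = d·G[:,24] = (00010111100010110111011010)·(00000000000000000001000000) mod 2 = 0+0+0+0+0+0+0+0+0+0+0+0+0+0+0+0+0+0+0+1+0+0+0+0+0+0 mod 2 = 1
  c[25] = d·G[:,25] = (00010111100010110111011010)·(00000000000000000000100000) mod 2 = 0+0+0+0+0+0+0+0+0+0+0+0+0+0+0+0+0+0+0+0+0+0+0+0+0+0 mod 2 = 0
  c[26] = d·G[:,26] = (00010111100010110111011010)·(00000000000000000000010000) mod 2 = 0+0+0+0+0+0+0+0+0+0+0+0+0+0+0+0+0+0+0+0+0+1+0+0+0+0 mod 2 = 1
  c[27] = d·G[:,27] = (00010111100010110111011010)·(00000000000000000000001000) mod 2 = 0+0+0+0+0+0+0+0+0+0+0+0+0+0+0+0+0+0+0+0+0+0+1+0+0+0 mod 2 = 1
  c[28] = d·G[:,28] = (00010111100010110111011010)·(00000000000000000000000100) mod 2 = 0+0+0+0+0+0+0+0+0+0+0+0+0+0+0+0+0+0+0+0+0+0+0+0+0+0 mod 2 = 0
  c[29] = d·G[:,29] = (00010111100010110111011010)·(00000000000000000000000010) mod 2 = 0+0+0+0+0+0+0+0+0+0+0+0+0+0+0+0+0+0+0+0+0+0+0+0+1+0 mod 2 = 1
  c[30] = d·G[:,30] = (00010111100010110111011010)·(00000000000000000000000001) mod 2 = 0+0+0+0+0+0+0+0+0+0+0+0+0+0+0+0+0+0+0+0+0+0+0+0+0+0 mod 2 = 0
Codeword = 1100001101111001010110111011010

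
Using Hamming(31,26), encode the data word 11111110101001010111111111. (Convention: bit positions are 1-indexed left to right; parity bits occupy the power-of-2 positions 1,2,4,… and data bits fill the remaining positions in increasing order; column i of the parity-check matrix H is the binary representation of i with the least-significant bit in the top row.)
Codeword c = d · G (mod 2), d = 11111110101001010111111111:
  c[0] = d·G[:,0] = (11111110101001010111111111)·(11011010101101010101010101) mod 2 = 1+1+0+1+1+0+1+0+1+0+1+0+0+1+0+1+0+1+0+1+0+1+0+1+0+1 mod 2 = 0
  c[1] = d·G[:,1] = (11111110101001010111111111)·(10110110011011001100110011) mod 2 = 1+0+1+1+0+1+1+0+0+0+1+0+0+1+0+0+0+1+0+0+1+1+0+0+1+1 mod 2 = 0
  c[2] = d·G[:,2] = (11111110101001010111111111)·(10000000000000000000000000) mod 2 = 1+0+0+0+0+0+0+0+0+0+0+0+0+0+0+0+0+0+0+0+0+0+0+0+0+0 mod 2 = 1
  c[3] = d·G[:,3] = (11111110101001010111111111)·(01110001111000111100001111) mod 2 = 0+1+1+1+0+0+0+0+1+0+1+0+0+0+0+1+0+1+0+0+0+0+1+1+1+1 mod 2 = 1
  c[4] = d·G[:,4] = (11111110101001010111111111)·(01000000000000000000000000) mod 2 = 0+1+0+0+0+0+0+0+0+0+0+0+0+0+0+0+0+0+0+0+0+0+0+0+0+0 mod 2 = 1
  c[5] = d·G[:,5] = (11111110101001010111111111)·(00100000000000000000000000) mod 2 = 0+0+1+0+0+0+0+0+0+0+0+0+0+0+0+0+0+0+0+0+0+0+0+0+0+0 mod 2 = 1
  c[6] = d·G[:,6] = (11111110101001010111111111)·(00010000000000000000000000) mod 2 = 0+0+0+1+0+0+0+0+0+0+0+0+0+0+0+0+0+0+0+0+0+0+0+0+0+0 mod 2 = 1
  c[7] = d·G[:,7] = (11111110101001010111111111)·(00001111111000000011111111) mod 2 = 0+0+0+0+1+1+1+0+1+0+1+0+0+0+0+0+0+0+1+1+1+1+1+1+1+1 mod 2 = 1
  c[8] = d·G[:,8] = (11111110101001010111111111)·(00001000000000000000000000) mod 2 = 0+0+0+0+1+0+0+0+0+0+0+0+0+0+0+0+0+0+0+0+0+0+0+0+0+0 mod 2 = 1
  c[9] = d·G[:,9] = (11111110101001010111111111)·(00000100000000000000000000) mod 2 = 0+0+0+0+0+1+0+0+0+0+0+0+0+0+0+0+0+0+0+0+0+0+0+0+0+0 mod 2 = 1
  c[10] = d·G[:,10] = (11111110101001010111111111)·(00000010000000000000000000) mod 2 = 0+0+0+0+0+0+1+0+0+0+0+0+0+0+0+0+0+0+0+0+0+0+0+0+0+0 mod 2 = 1
  c[11] = d·G[:,11] = (11111110101001010111111111)·(00000001000000000000000000) mod 2 = 0+0+0+0+0+0+0+0+0+0+0+0+0+0+0+0+0+0+0+0+0+0+0+0+0+0 mod 2 = 0
  c[12] = d·G[:,12] = (11111110101001010111111111)·(00000000100000000000000000) mod 2 = 0+0+0+0+0+0+0+0+1+0+0+0+0+0+0+0+0+0+0+0+0+0+0+0+0+0 mod 2 = 1
  c[13] = d·G[:,13] = (11111110101001010111111111)·(00000000010000000000000000) mod 2 = 0+0+0+0+0+0+0+0+0+0+0+0+0+0+0+0+0+0+0+0+0+0+0+0+0+0 mod 2 = 0
  c[14] = d·G[:,14] = (11111110101001010111111111)·(00000000001000000000000000) mod 2 = 0+0+0+0+0+0+0+0+0+0+1+0+0+0+0+0+0+0+0+0+0+0+0+0+0+0 mod 2 = 1
  c[15] = d·G[:,15] = (11111110101001010111111111)·(00000000000111111111111111) mod 2 = 0+0+0+0+0+0+0+0+0+0+0+0+0+1+0+1+0+1+1+1+1+1+1+1+1+1 mod 2 = 1
  c[16] = d·G[:,16] = (11111110101001010111111111)·(00000000000100000000000000) mod 2 = 0+0+0+0+0+0+0+0+0+0+0+0+0+0+0+0+0+0+0+0+0+0+0+0+0+0 mod 2 = 0
  c[17] = d·G[:,17] = (11111110101001010111111111)·(00000000000010000000000000) mod 2 = 0+0+0+0+0+0+0+0+0+0+0+0+0+0+0+0+0+0+0+0+0+0+0+0+0+0 mod 2 = 0
  c[18] = d·G[:,18] = (11111110101001010111111111)·(00000000000001000000000000) mod 2 = 0+0+0+0+0+0+0+0+0+0+0+0+0+1+0+0+0+0+0+0+0+0+0+0+0+0 mod 2 = 1
  c[19] = d·G[:,19] = (11111110101001010111111111)·(00000000000000100000000000) mod 2 = 0+0+0+0+0+0+0+0+0+0+0+0+0+0+0+0+0+0+0+0+0+0+0+0+0+0 mod 2 = 0
  c[20] = d·G[:,20] = (11111110101001010111111111)·(00000000000000010000000000) mod 2 = 0+0+0+0+0+0+0+0+0+0+0+0+0+0+0+1+0+0+0+0+0+0+0+0+0+0 mod 2 = 1
  c[21] = d·G[:,21] = (11111110101001010111111111)·(00000000000000001000000000) mod 2 = 0+0+0+0+0+0+0+0+0+0+0+0+0+0+0+0+0+0+0+0+0+0+0+0+0+0 mod 2 = 0
  c[22] = d·G[:,22] = (11111110101001010111111111)·(00000000000000000100000000) mod 2 = 0+0+0+0+0+0+0+0+0+0+0+0+0+0+0+0+0+1+0+0+0+0+0+0+0+0 mod 2 = 1
  c[23] = d·G[:,23] = (11111110101001010111111111)·(00000000000000000010000000) mod 2 = 0+0+0+0+0+0+0+0+0+0+0+0+0+0+0+0+0+0+1+0+0+0+0+0+0+0 mod 2 = 1
  c[24] = d·G[:,24] = (11111110101001010111111111)·(00000000000000000001000000) mod 2 = 0+0+0+0+0+0+0+0+0+0+0+0+0+0+0+0+0+0+0+1+0+0+0+0+0+0 mod 2 = 1
  c[25] = d·G[:,25] = (11111110101001010111111111)·(00000000000000000000100000) mod 2 = 0+0+0+0+0+0+0+0+0+0+0+0+0+0+0+0+0+0+0+0+1+0+0+0+0+0 mod 2 = 1
  c[26] = d·G[:,26] = (11111110101001010111111111)·(00000000000000000000010000) mod 2 = 0+0+0+0+0+0+0+0+0+0+0+0+0+0+0+0+0+0+0+0+0+1+0+0+0+0 mod 2 = 1
  c[27] = d·G[:,27] = (11111110101001010111111111)·(00000000000000000000001000) mod 2 = 0+0+0+0+0+0+0+0+0+0+0+0+0+0+0+0+0+0+0+0+0+0+1+0+0+0 mod 2 = 1
  c[28] = d·G[:,28] = (11111110101001010111111111)·(00000000000000000000000100) mod 2 = 0+0+0+0+0+0+0+0+0+0+0+0+0+0+0+0+0+0+0+0+0+0+0+1+0+0 mod 2 = 1
  c[29] = d·G[:,29] = (11111110101001010111111111)·(00000000000000000000000010) mod 2 = 0+0+0+0+0+0+0+0+0+0+0+0+0+0+0+0+0+0+0+0+0+0+0+0+1+0 mod 2 = 1
  c[30] = d·G[:,30] = (11111110101001010111111111)·(00000000000000000000000001) mod 2 = 0+0+0+0+0+0+0+0+0+0+0+0+0+0+0+0+0+0+0+0+0+0+0+0+0+1 mod 2 = 1
Codeword = 0011111111101011001010111111111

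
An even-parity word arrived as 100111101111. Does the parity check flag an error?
Sum of received bits: 1+0+0+1+1+1+1+0+1+1+1+1 = 9; 9 mod 2 = 1. Result is 1 ≠ 0 → error detected.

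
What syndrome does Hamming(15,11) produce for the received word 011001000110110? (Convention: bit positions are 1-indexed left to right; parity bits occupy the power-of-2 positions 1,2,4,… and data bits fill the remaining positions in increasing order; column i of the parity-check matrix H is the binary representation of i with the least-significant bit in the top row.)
Syndrome s = H · r^T (mod 2), r = 011001000110110:
  s[0] = (101010101010101)·(011001000110110) mod 2 = 0+0+1+0+0+0+0+0+0+0+1+0+1+0+0 mod 2 = 1
  s[1] = (011001100110011)·(011001000110110) mod 2 = 0+1+1+0+0+1+0+0+0+1+1+0+0+1+0 mod 2 = 0
  s[2] = (000111100001111)·(011001000110110) mod 2 = 0+0+0+0+0+1+0+0+0+0+0+0+1+1+0 mod 2 = 1
  s[3] = (000000011111111)·(011001000110110) mod 2 = 0+0+0+0+0+0+0+0+0+1+1+0+1+1+0 mod 2 = 0
Syndrome = 1010
Non-zero syndrome: error at position 5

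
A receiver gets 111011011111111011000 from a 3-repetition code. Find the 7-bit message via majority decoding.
Split into 3-bit blocks and majority-vote each:
  block 1 = 111: 3 ones, 0 zeros → 1
  block 2 = 011: 2 ones, 1 zeros → 1
  block 3 = 011: 2 ones, 1 zeros → 1
  block 4 = 111: 3 ones, 0 zeros → 1
  block 5 = 111: 3 ones, 0 zeros → 1
  block 6 = 011: 2 ones, 1 zeros → 1
  block 7 = 000: 0 ones, 3 zeros → 0
Decoded = 1111110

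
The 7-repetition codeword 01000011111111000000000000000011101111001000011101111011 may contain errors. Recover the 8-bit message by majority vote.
Split into 7-bit blocks and majority-vote each:
  block 1 = 0100001: 2 ones, 5 zeros → 0
  block 2 = 1111111: 7 ones, 0 zeros → 1
  block 3 = 0000000: 0 ones, 7 zeros → 0
  block 4 = 0000000: 0 ones, 7 zeros → 0
  block 5 = 0011101: 4 ones, 3 zeros → 1
  block 6 = 1110010: 4 ones, 3 zeros → 1
  block 7 = 0001110: 3 ones, 4 zeros → 0
  block 8 = 1111011: 6 ones, 1 zeros → 1
Decoded = 01001101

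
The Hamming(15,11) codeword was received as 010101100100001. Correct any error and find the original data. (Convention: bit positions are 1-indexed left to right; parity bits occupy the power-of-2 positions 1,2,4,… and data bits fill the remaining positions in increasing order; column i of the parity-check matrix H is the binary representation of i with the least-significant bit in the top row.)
Syndrome s = H · r^T (mod 2), r = 010101100100001:
  s[0] = (101010101010101)·(010101100100001) mod 2 = 0+0+0+0+0+0+1+0+0+0+0+0+0+0+1 mod 2 = 0
  s[1] = (011001100110011)·(010101100100001) mod 2 = 0+1+0+0+0+1+1+0+0+1+0+0+0+0+1 mod 2 = 1
  s[2] = (000111100001111)·(010101100100001) mod 2 = 0+0+0+1+0+1+1+0+0+0+0+0+0+0+1 mod 2 = 0
  s[3] = (000000011111111)·(010101100100001) mod 2 = 0+0+0+0+0+0+0+0+0+1+0+0+0+0+1 mod 2 = 0
Syndrome = 0100
Column 2 of H equals this syndrome → error at bit 2 (1-indexed).
Flip bit 2: 010101100100001 → 000101100100001
Extract data bits at positions {3,5,6,7,9,10,11,12,13,14,15}: 00110100001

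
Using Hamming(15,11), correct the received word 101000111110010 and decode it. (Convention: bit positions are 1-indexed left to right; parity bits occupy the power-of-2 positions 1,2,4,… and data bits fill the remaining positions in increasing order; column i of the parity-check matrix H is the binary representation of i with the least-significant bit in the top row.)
Syndrome s = H · r^T (mod 2), r = 101000111110010:
  s[0] = (101010101010101)·(101000111110010) mod 2 = 1+0+1+0+0+0+1+0+1+0+1+0+0+0+0 mod 2 = 1
  s[1] = (011001100110011)·(101000111110010) mod 2 = 0+0+1+0+0+0+1+0+0+1+1+0+0+1+0 mod 2 = 1
  s[2] = (000111100001111)·(101000111110010) mod 2 = 0+0+0+0+0+0+1+0+0+0+0+0+0+1+0 mod 2 = 0
  s[3] = (000000011111111)·(101000111110010) mod 2 = 0+0+0+0+0+0+0+1+1+1+1+0+0+1+0 mod 2 = 1
Syndrome = 1101
Column 11 of H equals this syndrome → error at bit 11 (1-indexed).
Flip bit 11: 101000111110010 → 101000111100010
Extract data bits at positions {3,5,6,7,9,10,11,12,13,14,15}: 10011100010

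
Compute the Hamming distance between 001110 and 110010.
XOR = 111100, count of 1s = 4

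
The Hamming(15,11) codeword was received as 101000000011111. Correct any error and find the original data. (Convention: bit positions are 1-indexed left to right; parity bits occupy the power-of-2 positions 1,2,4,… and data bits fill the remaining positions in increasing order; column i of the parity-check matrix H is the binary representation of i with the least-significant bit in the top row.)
Syndrome s = H · r^T (mod 2), r = 101000000011111:
  s[0] = (101010101010101)·(101000000011111) mod 2 = 1+0+1+0+0+0+0+0+0+0+1+0+1+0+1 mod 2 = 1
  s[1] = (011001100110011)·(101000000011111) mod 2 = 0+0+1+0+0+0+0+0+0+0+1+0+0+1+1 mod 2 = 0
  s[2] = (000111100001111)·(101000000011111) mod 2 = 0+0+0+0+0+0+0+0+0+0+0+1+1+1+1 mod 2 = 0
  s[3] = (000000011111111)·(101000000011111) mod 2 = 0+0+0+0+0+0+0+0+0+0+1+1+1+1+1 mod 2 = 1
Syndrome = 1001
Column 9 of H equals this syndrome → error at bit 9 (1-indexed).
Flip bit 9: 101000000011111 → 101000001011111
Extract data bits at positions {3,5,6,7,9,10,11,12,13,14,15}: 10001011111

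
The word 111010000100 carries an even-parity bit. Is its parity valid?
Sum of all bits: 1+1+1+0+1+0+0+0+0+1+0+0 = 5; 5 mod 2 = 1. Result is 1 → parity error detected.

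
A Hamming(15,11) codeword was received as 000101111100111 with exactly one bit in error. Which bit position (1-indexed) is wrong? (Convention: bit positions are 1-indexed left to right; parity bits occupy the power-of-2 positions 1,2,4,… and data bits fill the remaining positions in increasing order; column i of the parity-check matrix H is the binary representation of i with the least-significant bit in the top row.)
Syndrome s = H · r^T (mod 2), r = 000101111100111:
  s[0] = (101010101010101)·(000101111100111) mod 2 = 0+0+0+0+0+0+1+0+1+0+0+0+1+0+1 mod 2 = 0
  s[1] = (011001100110011)·(000101111100111) mod 2 = 0+0+0+0+0+1+1+0+0+1+0+0+0+1+1 mod 2 = 1
  s[2] = (000111100001111)·(000101111100111) mod 2 = 0+0+0+1+0+1+1+0+0+0+0+0+1+1+1 mod 2 = 0
  s[3] = (000000011111111)·(000101111100111) mod 2 = 0+0+0+0+0+0+0+1+1+1+0+0+1+1+1 mod 2 = 0
Syndrome = 0100
Column i of H is the binary representation of i, so the syndrome is the binary index of the flipped bit.
Read s = 0100 with s[0] as LSB: 0·2^0 + 1·2^1 + 0·2^2 + 0·2^3 = 2.
Error is at bit position 2.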